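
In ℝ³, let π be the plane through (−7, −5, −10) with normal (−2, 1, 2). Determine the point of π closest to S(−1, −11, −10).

(-5, -9, -6)

The perpendicular from S has direction n = (−2, 1, 2): r = (−1, −11, −10) + μ(−2, 1, 2).
Substitute into the plane: n·(S + μn) = -11 gives -29 + 9μ = -11, so μ = 2.
Foot = (−1, −11, −10) + 2·(−2, 1, 2) = (−5, −9, −6).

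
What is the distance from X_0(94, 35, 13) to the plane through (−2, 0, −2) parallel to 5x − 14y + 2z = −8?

4/3

Parallel planes share the normal n = (5, −14, 2); since (−2, 0, −2) lies on the plane, its equation is 5x − 14y + 2z = -14.
Then n·(94, 35, 13) − (−14) = 20.
|n| = √(25 + 196 + 4) = 15, so the distance is |20|/15 = 4/3.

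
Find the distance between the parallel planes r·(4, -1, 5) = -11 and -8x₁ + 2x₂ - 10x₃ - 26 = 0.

Divide the second equation by -2 to match normals: 4x₁ - x₂ + 5x₃ = -13.
Both planes have normal n = (4, -1, 5), |n| = √42. Any point on the first plane is at distance |(-13) − (-11)|/|n| = 2/√42 = √42/21 from the second.

2/√42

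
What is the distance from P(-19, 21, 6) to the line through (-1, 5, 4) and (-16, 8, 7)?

A direction vector is d = (-15, 3, 3).
AP = (-18, 16, 2), and AP × d = (42, 24, 186).
|AP × d|² = 36936 and |d|² = 243, so the distance is √(36936/243) = √152 = 2√38.

2√38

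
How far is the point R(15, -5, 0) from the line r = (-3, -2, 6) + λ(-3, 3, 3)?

3√14

Direction vector d = (-3, 3, 3).
AP = (18, -3, -6); AP·d = -81, |AP|² = 369, |d|² = 27.
distance² = |AP|² − (AP·d)²/|d|² = 369 − 6561/27 = 126, so the distance is 3√14.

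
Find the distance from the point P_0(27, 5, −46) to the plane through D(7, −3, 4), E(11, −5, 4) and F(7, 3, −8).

DE = (4, −2, 0) and DF = (0, 6, −12), so a normal is n = DE × DF = (24, 48, 24).
Then n·(27, 5, −46) − 120 = −336.
|n| = √(576 + 2304 + 576) = 24√6, so the distance is |-336|/(24√6) = 14/√6.

14/√6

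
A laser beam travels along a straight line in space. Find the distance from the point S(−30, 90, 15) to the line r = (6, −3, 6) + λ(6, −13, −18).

Direction vector d = (6, −13, −18).
AP = (−36, 93, 9), and AP × d = (−1557, −594, −90).
|AP × d|² = 2785185 and |d|² = 529, so the distance is √(2785185/529) = √5265 = 9√65.

9√65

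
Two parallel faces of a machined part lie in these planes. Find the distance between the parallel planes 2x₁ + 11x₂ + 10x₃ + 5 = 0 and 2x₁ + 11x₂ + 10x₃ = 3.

8/15

Both planes have normal n = (2, 11, 10), |n| = 15. Any point on the first plane is at distance |3 − (-5)|/|n| = 8/15 from the second.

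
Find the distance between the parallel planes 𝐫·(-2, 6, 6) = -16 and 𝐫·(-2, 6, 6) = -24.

With common normal n = (-2, 6, 6) (|n| = 2√19), the distance is |(-16) − (-24)|/|n| = 8/(2√19) = 4√19/19.

4/√19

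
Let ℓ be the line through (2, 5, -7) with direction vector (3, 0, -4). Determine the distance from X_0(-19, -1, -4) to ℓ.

3√29

Direction vector d = (3, 0, -4).
AP = (-21, -6, 3); AP·d = -75, |AP|² = 486, |d|² = 25.
distance² = |AP|² − (AP·d)²/|d|² = 486 − 5625/25 = 261, so the distance is 3√29.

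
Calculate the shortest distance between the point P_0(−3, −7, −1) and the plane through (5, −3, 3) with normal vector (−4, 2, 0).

The plane has equation n·(r − (5, −3, 3)) = 0, i.e. n·r = -26.
Then n·(−3, −7, −1) − (−26) = 24.
|n| = √(16 + 4 + 0) = 2√5, so the distance is |24|/(2√5) = 12/√5.

12√5/5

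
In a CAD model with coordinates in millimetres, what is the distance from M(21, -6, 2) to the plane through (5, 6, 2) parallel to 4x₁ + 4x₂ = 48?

2√2

Parallel planes share the normal n = (4, 4, 0); since (5, 6, 2) lies on the plane, its equation is 4x₁ + 4x₂ = 44.
d = |4·21 + 4·(-6) − 44| / √(16 + 16 + 0) = |16| / (4√2) = 2√2.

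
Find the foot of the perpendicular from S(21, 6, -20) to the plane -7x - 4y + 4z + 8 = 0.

(0, -6, -8)

n = (-7, -4, 4), |n|² = 81, and n·S − (-8) = -243.
t = -243/81 = -3, so the foot is S − t·n = (21, 6, -20) − (-3)·(-7, -4, 4) = (0, -6, -8).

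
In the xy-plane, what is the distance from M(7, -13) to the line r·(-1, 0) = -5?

The normal to the line is n = (-1, 0) with |n| = 1.
|n·M − (-5)| = |-7 − (-5)| = 2, so the distance is 2/1 = 2.

2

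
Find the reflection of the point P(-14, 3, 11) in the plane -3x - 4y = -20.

With n = (-3, -4, 0), the signed offset is (n·P − (-20))/|n|² = 50/25 = 2.
P' = P − 2t·n = (-14, 3, 11) − 4·(-3, -4, 0) = (-2, 19, 11).

(-2, 19, 11)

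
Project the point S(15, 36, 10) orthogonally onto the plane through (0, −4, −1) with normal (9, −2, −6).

n = (9, −2, −6), |n|² = 121, and n·S − 14 = -11.
t = -11/121 = -1/11, so the foot is S − t·n = (15, 36, 10) − (-1/11)·(9, −2, −6) = (174/11, 394/11, 104/11).

(174/11, 394/11, 104/11)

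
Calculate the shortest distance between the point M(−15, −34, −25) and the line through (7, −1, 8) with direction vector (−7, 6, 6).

33√2

Direction vector d = (−7, 6, 6).
AP = (−22, −33, −33); AP·d = -242, |AP|² = 2662, |d|² = 121.
distance² = |AP|² − (AP·d)²/|d|² = 2662 − 58564/121 = 2178, so the distance is 33√2.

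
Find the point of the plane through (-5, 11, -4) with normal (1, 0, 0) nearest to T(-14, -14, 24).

(-5, -14, 24)

n = (1, 0, 0), |n|² = 1, and n·T − (-5) = -9.
t = -9/1 = -9, so the foot is T − t·n = (-14, -14, 24) − (-9)·(1, 0, 0) = (-5, -14, 24).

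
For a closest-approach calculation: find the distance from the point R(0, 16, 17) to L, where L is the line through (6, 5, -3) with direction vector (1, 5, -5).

√506

Direction vector d = (1, 5, -5).
AP = (-6, 11, 20), and AP × d = (-155, -10, -41).
|AP × d|² = 25806 and |d|² = 51, so the distance is √(25806/51) = √506.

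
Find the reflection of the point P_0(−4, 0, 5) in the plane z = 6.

n = (0, 0, 1), |n|² = 1, n·P_0 − 6 = -1, so t = -1/1 = -1.
Foot F = P_0 − (-1)·n = (−4, 0, 6); the reflection is 2F − P_0 = (−4, 0, 7).

(-4, 0, 7)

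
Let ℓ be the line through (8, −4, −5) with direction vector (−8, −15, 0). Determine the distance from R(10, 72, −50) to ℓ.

Direction vector d = (−8, −15, 0).
AP = (2, 76, −45), and AP × d = (−675, 360, 578).
|AP × d|² = 919309 and |d|² = 289, so the distance is √(919309/289) = √3181.

√3181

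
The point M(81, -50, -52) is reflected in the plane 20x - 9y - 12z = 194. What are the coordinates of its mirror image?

With n = (20, -9, -12), the signed offset is (n·M − 194)/|n|² = 2500/625 = 4.
M' = M − 2t·n = (81, -50, -52) − 8·(20, -9, -12) = (-79, 22, 44).

(-79, 22, 44)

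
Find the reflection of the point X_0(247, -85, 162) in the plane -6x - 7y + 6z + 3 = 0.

n = (-6, -7, 6), |n|² = 121, n·X_0 − (-3) = 88, so t = 88/121 = 8/11.
Foot F = X_0 − (8/11)·n = (2765/11, -879/11, 1734/11); the reflection is 2F − X_0 = (2813/11, -823/11, 1686/11).

(2813/11, -823/11, 1686/11)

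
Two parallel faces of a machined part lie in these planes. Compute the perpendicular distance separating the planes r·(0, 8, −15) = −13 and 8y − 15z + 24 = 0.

Both planes have normal n = (0, 8, −15), |n| = 17. Any point on the first plane is at distance |(-24) − (-13)|/|n| = 11/17 from the second.

11/17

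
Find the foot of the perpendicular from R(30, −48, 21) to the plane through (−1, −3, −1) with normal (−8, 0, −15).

The perpendicular from R has direction n = (−8, 0, −15): r = (30, −48, 21) + μ(−8, 0, −15).
Substitute into the plane: n·(R + μn) = 23 gives -555 + 289μ = 23, so μ = 2.
Foot = (30, −48, 21) + 2·(−8, 0, −15) = (14, −48, −9).

(14, -48, -9)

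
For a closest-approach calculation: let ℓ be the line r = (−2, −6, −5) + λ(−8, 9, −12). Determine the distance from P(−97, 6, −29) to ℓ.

3√569

Direction vector d = (−8, 9, −12).
AP = (−95, 12, −24), and AP × d = (72, −948, −759).
|AP × d|² = 1479969 and |d|² = 289, so the distance is √(1479969/289) = √5121 = 3√569.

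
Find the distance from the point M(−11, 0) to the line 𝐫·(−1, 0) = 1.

10

d = |(-1)·(-11) + 0·0 − 1| / √(1 + 0) = |10|/1 = 10.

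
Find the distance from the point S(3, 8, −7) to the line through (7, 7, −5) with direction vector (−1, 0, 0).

√5

Direction vector d = (−1, 0, 0).
AP = (−4, 1, −2), and AP × d = (0, 2, 1).
|AP × d|² = 5 and |d|² = 1, so the distance is √5.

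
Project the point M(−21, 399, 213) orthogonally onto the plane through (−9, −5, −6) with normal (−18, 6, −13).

(-645/23, 9231/23, 4782/23)

The perpendicular from M has direction n = (−18, 6, −13): r = (−21, 399, 213) + μ(−18, 6, −13).
Substitute into the plane: n·(M + μn) = 210 gives 3 + 529μ = 210, so μ = 9/23.
Foot = (−21, 399, 213) + (9/23)·(−18, 6, −13) = (−645/23, 9231/23, 4782/23).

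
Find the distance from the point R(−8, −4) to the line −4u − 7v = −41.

101√65/65

The normal to the line is n = (−4, −7) with |n| = √65.
|n·R − (-41)| = |60 − (-41)| = 101, so the distance is 101/√65 = 101√65/65.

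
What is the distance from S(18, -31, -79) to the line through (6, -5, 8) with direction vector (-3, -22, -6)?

3√697

Direction vector d = (-3, -22, -6).
AP = (12, -26, -87), and AP × d = (-1758, 333, -342).
|AP × d|² = 3318417 and |d|² = 529, so the distance is √(3318417/529) = √6273 = 3√697.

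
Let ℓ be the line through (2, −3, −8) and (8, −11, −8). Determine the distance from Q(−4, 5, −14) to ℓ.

6

A direction vector is d = (6, −8, 0).
AP = (−6, 8, −6); AP·d = -100, |AP|² = 136, |d|² = 100.
distance² = |AP|² − (AP·d)²/|d|² = 136 − 10000/100 = 36, so the distance is 6.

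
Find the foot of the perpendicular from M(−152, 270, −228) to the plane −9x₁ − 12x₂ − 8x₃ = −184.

The perpendicular from M has direction n = (−9, −12, −8): r = (−152, 270, −228) + μ(−9, −12, −8).
Substitute into the plane: n·(M + μn) = -184 gives -48 + 289μ = -184, so μ = -8/17.
Foot = (−152, 270, −228) + (-8/17)·(−9, −12, −8) = (−2512/17, 4686/17, −3812/17).

(-2512/17, 4686/17, -3812/17)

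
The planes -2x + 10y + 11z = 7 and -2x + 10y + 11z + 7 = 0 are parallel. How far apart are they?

14/15

Both planes have normal n = (-2, 10, 11), |n| = 15. Any point on the first plane is at distance |(-7) − 7|/|n| = 14/15 from the second.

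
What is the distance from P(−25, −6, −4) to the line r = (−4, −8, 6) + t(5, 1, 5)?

Direction vector d = (5, 1, 5).
AP = (−21, 2, −10), and AP × d = (20, 55, −31).
|AP × d|² = 4386 and |d|² = 51, so the distance is √(4386/51) = √86.

√86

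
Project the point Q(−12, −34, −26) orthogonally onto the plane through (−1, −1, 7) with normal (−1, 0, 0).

The perpendicular from Q has direction n = (−1, 0, 0): r = (−12, −34, −26) + μ(−1, 0, 0).
Substitute into the plane: n·(Q + μn) = 1 gives 12 + 1μ = 1, so μ = -11.
Foot = (−12, −34, −26) + (-11)·(−1, 0, 0) = (−1, −34, −26).

(-1, -34, -26)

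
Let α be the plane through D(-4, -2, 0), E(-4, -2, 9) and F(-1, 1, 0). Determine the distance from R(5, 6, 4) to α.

1/√2

DE = (0, 0, 9) and DF = (3, 3, 0), so a normal is n = DE × DF = (-27, 27, 0).
Then n·(5, 6, 4) - 54 = -27.
|n| = √(729 + 729 + 0) = 27√2, so the distance is |-27|/(27√2) = 1/√2.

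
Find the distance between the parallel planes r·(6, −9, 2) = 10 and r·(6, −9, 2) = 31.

21/11

Both planes have normal n = (6, −9, 2), |n| = 11. Any point on the first plane is at distance |31 − 10|/|n| = 21/11 from the second.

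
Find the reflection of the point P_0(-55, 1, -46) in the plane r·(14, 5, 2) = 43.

(57, 41, -30)

With n = (14, 5, 2), the signed offset is (n·P_0 − 43)/|n|² = -900/225 = -4.
P_0' = P_0 − 2t·n = (-55, 1, -46) − (-8)·(14, 5, 2) = (57, 41, -30).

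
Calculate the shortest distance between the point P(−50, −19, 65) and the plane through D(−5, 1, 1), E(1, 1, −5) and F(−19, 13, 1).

26/11

DE = (6, 0, −6) and DF = (−14, 12, 0), so a normal is n = DE × DF = (72, 84, 72).
n = (72, 84, 72); n·P − (-204) = -312; |n| = 132; distance = 312/132 = 26/11.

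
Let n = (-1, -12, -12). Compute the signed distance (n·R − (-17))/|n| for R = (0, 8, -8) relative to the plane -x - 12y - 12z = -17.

n·R − (-17) = 17.
|n| = 17, so the signed distance is 17/17 = 1.

1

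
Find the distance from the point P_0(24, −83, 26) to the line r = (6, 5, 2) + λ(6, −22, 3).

6√5

Direction vector d = (6, −22, 3).
AP = (18, −88, 24), and AP × d = (264, 90, 132).
|AP × d|² = 95220 and |d|² = 529, so the distance is √(95220/529) = √180 = 6√5.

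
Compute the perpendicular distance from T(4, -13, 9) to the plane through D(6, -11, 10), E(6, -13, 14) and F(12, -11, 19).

DE = (0, -2, 4) and DF = (6, 0, 9), so a normal is n = DE × DF = (-18, 24, 12).
d = |(-18)·4 + 24·(-13) + 12·9 − (-252)| / √(324 + 576 + 144) = |-24| / (6√29) = 4√29/29.

4/√29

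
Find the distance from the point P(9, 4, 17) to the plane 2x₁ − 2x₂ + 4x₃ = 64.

d = |2·9 + (-2)·4 + 4·17 − 64| / √(4 + 4 + 16) = |14| / (2√6) = 7√6/6.

7/√6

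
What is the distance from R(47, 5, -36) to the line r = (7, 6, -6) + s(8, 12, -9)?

√1345

Direction vector d = (8, 12, -9).
AP = (40, -1, -30); AP·d = 578, |AP|² = 2501, |d|² = 289.
distance² = |AP|² − (AP·d)²/|d|² = 2501 − 334084/289 = 1345, so the distance is √1345.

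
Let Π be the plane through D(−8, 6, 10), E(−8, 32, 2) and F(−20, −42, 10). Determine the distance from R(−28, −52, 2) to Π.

16/21

DE = (0, 26, −8) and DF = (−12, −48, 0), so a normal is n = DE × DF = (−384, 96, 312).
Then n·(−28, −52, 2) − 6768 = −384.
|n| = √(147456 + 9216 + 97344) = 504, so the distance is |-384|/504 = 16/21.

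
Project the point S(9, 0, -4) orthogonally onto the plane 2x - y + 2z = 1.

n = (2, -1, 2), |n|² = 9, and n·S − 1 = 9.
t = 9/9 = 1, so the foot is S − t·n = (9, 0, -4) − 1·(2, -1, 2) = (7, 1, -6).

(7, 1, -6)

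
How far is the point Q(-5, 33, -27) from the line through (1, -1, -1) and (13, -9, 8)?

A direction vector is d = (12, -8, 9).
AP = (-6, 34, -26), and AP × d = (98, -258, -360).
|AP × d|² = 205768 and |d|² = 289, so the distance is √(205768/289) = √712 = 2√178.

2√178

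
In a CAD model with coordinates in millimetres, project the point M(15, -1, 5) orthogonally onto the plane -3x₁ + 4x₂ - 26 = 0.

The perpendicular from M has direction n = (-3, 4, 0): r = (15, -1, 5) + t(-3, 4, 0).
Substitute into the plane: n·(M + tn) = 26 gives -49 + 25t = 26, so t = 3.
Foot = (15, -1, 5) + 3·(-3, 4, 0) = (6, 11, 5).

(6, 11, 5)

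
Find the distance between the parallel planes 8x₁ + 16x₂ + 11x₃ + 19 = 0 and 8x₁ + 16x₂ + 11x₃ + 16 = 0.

Both planes have normal n = (8, 16, 11), |n| = 21. Any point on the first plane is at distance |(-16) − (-19)|/|n| = 3/21 = 1/7 from the second.

1/7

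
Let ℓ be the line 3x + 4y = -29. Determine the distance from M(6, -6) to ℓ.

The normal to the line is n = (3, 4) with |n| = 5.
|n·M − (-29)| = |-6 − (-29)| = 23, so the distance is 23/5.

23/5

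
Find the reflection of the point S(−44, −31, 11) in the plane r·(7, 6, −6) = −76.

(12, 17, -37)

n = (7, 6, −6), |n|² = 121, n·S − (-76) = -484, so t = -484/121 = -4.
Foot F = S − (-4)·n = (−16, −7, −13); the reflection is 2F − S = (12, 17, −37).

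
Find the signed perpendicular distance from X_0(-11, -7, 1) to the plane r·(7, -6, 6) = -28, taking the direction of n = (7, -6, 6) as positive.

n·X_0 − (-28) = -1.
|n| = 11, so the signed distance is -1/11.

-1/11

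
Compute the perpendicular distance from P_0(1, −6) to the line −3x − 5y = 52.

d = |(-3)·1 + (-5)·(-6) − 52| / √(9 + 25) = |-25|/√34 = 25/√34.

25/√34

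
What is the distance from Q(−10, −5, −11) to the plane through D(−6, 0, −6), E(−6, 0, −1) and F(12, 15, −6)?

DE = (0, 0, 5) and DF = (18, 15, 0), so a normal is n = DE × DF = (−75, 90, 0).
d = |(-75)·(-10) + 90·(-5) − 450| / √(5625 + 8100 + 0) = |-150| / (15√61) = 10/√61.

10√61/61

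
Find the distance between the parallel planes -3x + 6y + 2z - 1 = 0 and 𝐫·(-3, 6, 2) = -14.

With common normal n = (-3, 6, 2) (|n| = 7), the distance is |1 − (-14)|/|n| = 15/7.

15/7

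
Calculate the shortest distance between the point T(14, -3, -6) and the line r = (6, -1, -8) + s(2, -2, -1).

Direction vector d = (2, -2, -1).
AP = (8, -2, 2); AP·d = 18, |AP|² = 72, |d|² = 9.
distance² = |AP|² − (AP·d)²/|d|² = 72 − 324/9 = 36, so the distance is 6.

6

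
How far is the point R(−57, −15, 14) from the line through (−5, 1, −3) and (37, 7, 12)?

6√34

A direction vector is d = (42, 6, 15).
AP = (−52, −16, 17), and AP × d = (−342, 1494, 360).
|AP × d|² = 2478600 and |d|² = 2025, so the distance is √(2478600/2025) = √1224 = 6√34.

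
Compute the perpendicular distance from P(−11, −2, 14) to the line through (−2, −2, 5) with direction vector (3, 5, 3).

9√2

Direction vector d = (3, 5, 3).
AP = (−9, 0, 9), and AP × d = (−45, 54, −45).
|AP × d|² = 6966 and |d|² = 43, so the distance is √(6966/43) = √162 = 9√2.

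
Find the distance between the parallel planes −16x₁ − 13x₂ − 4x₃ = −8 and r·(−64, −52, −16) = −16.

Divide the second equation by 4 to match normals: −16x₁ − 13x₂ − 4x₃ = -4.
Both planes have normal n = (−16, −13, −4), |n| = 21. Any point on the first plane is at distance |(-4) − (-8)|/|n| = 4/21 from the second.

4/21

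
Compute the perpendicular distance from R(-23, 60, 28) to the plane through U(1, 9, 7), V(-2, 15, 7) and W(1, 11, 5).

UV = (-3, 6, 0) and UW = (0, 2, -2), so a normal is n = UV × UW = (-12, -6, -6).
Then n·(-23, 60, 28) - (-108) = -144.
|n| = √(144 + 36 + 36) = 6√6, so the distance is |-144|/(6√6) = 4√6.

4√6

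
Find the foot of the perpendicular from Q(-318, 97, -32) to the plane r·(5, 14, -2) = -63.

(-947/3, 1553/15, -494/15)

n = (5, 14, -2), |n|² = 225, and n·Q − (-63) = -105.
t = -105/225 = -7/15, so the foot is Q − t·n = (-318, 97, -32) − (-7/15)·(5, 14, -2) = (-947/3, 1553/15, -494/15).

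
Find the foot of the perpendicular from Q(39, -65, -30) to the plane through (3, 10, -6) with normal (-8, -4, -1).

n = (-8, -4, -1), |n|² = 81, and n·Q − (-58) = 36.
t = 36/81 = 4/9, so the foot is Q − t·n = (39, -65, -30) − (4/9)·(-8, -4, -1) = (383/9, -569/9, -266/9).

(383/9, -569/9, -266/9)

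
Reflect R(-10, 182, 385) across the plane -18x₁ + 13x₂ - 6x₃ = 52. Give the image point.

n = (-18, 13, -6), |n|² = 529, n·R − 52 = 184, so t = 184/529 = 8/23.
Foot F = R − (8/23)·n = (-86/23, 4082/23, 8903/23); the reflection is 2F − R = (58/23, 3978/23, 8951/23).

(58/23, 3978/23, 8951/23)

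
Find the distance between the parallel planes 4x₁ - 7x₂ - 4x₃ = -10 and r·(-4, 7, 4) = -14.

8/3

Divide the second equation by -1 to match normals: 4x₁ - 7x₂ - 4x₃ = 14.
With common normal n = (4, -7, -4) (|n| = 9), the distance is |(-10) − 14|/|n| = 24/9 = 8/3.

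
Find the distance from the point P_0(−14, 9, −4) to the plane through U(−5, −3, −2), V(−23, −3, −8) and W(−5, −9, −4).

9/√11

UV = (−18, 0, −6) and UW = (0, −6, −2), so a normal is n = UV × UW = (−36, −36, 108).
Then n·(−14, 9, −4) − 72 = −324.
|n| = √(1296 + 1296 + 11664) = 36√11, so the distance is |-324|/(36√11) = 9/√11.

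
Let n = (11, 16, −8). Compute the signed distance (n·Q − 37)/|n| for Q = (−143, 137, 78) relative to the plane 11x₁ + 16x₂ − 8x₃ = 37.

n·Q − 37 = -42.
|n| = 21, so the signed distance is -42/21 = -2.

-2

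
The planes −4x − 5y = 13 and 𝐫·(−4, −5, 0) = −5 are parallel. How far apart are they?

18√41/41

Both planes have normal n = (−4, −5, 0), |n| = √41. Any point on the first plane is at distance |(-5) − 13|/|n| = 18/√41 from the second.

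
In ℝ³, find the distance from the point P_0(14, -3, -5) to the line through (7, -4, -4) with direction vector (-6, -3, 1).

√5

Direction vector d = (-6, -3, 1).
AP = (7, 1, -1); AP·d = -46, |AP|² = 51, |d|² = 46.
distance² = |AP|² − (AP·d)²/|d|² = 51 − 2116/46 = 5, so the distance is √5.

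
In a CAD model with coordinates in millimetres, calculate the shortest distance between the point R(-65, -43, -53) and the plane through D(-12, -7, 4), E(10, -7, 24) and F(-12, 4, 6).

DE = (22, 0, 20) and DF = (0, 11, 2), so a normal is n = DE × DF = (-220, -44, 242).
d = |(-220)·(-65) + (-44)·(-43) + 242·(-53) − 3916| / √(48400 + 1936 + 58564) = |-550| / 330 = 5/3.

5/3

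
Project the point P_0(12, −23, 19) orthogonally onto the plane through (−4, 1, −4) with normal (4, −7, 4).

The perpendicular from P_0 has direction n = (4, −7, 4): r = (12, −23, 19) + t(4, −7, 4).
Substitute into the plane: n·(P_0 + tn) = -39 gives 285 + 81t = -39, so t = -4.
Foot = (12, −23, 19) + (-4)·(4, −7, 4) = (−4, 5, 3).

(-4, 5, 3)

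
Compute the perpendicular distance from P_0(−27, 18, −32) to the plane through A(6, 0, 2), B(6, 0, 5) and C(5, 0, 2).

AB = (0, 0, 3) and AC = (−1, 0, 0), so a normal is n = AB × AC = (0, −3, 0).
Then n·(−27, 18, −32) − 0 = −54.
|n| = √(0 + 9 + 0) = 3, so the distance is |-54|/3 = 18.

18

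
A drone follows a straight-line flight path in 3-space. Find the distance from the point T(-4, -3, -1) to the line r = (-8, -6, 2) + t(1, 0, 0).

3√2

Direction vector d = (1, 0, 0).
AP = (4, 3, -3), and AP × d = (0, -3, -3).
|AP × d|² = 18 and |d|² = 1, so the distance is √18 = 3√2.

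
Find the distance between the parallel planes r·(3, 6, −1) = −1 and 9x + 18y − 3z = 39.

7√46/23

Divide the second equation by 3 to match normals: 3x + 6y − z = 13.
With common normal n = (3, 6, −1) (|n| = √46), the distance is |(-1) − 13|/|n| = 14/√46.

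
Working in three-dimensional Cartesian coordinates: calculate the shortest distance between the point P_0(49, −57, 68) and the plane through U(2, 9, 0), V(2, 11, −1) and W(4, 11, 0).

UV = (0, 2, −1) and UW = (2, 2, 0), so a normal is n = UV × UW = (2, −2, −4).
d = |2·49 + (-2)·(-57) + (-4)·68 − (-14)| / √(4 + 4 + 16) = |-46| / (2√6) = 23/√6.

23/√6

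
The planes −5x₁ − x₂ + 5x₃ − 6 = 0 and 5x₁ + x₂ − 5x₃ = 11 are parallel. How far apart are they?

17/√51

Divide the second equation by -1 to match normals: −5x₁ − x₂ + 5x₃ = -11.
Both planes have normal n = (−5, −1, 5), |n| = √51. Any point on the first plane is at distance |(-11) − 6|/|n| = 17/√51 = √51/3 from the second.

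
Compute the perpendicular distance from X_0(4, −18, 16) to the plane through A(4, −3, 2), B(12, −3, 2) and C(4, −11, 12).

19√41/41

AB = (8, 0, 0) and AC = (0, −8, 10), so a normal is n = AB × AC = (0, −80, −64).
Then n·(4, −18, 16) − 112 = 304.
|n| = √(0 + 6400 + 4096) = 16√41, so the distance is |304|/(16√41) = 19/√41.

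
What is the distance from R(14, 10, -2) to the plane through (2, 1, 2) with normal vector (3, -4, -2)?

8/√29

The plane has equation n·(r − (2, 1, 2)) = 0, i.e. n·r = -2.
Then n·(14, 10, -2) - (-2) = 8.
|n| = √(9 + 16 + 4) = √29, so the distance is |8|/√29 = 8/√29.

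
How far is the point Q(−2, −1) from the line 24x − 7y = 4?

9/5

The normal to the line is n = (24, −7) with |n| = 25.
|n·Q − 4| = |-41 − 4| = 45, so the distance is 45/25 = 9/5.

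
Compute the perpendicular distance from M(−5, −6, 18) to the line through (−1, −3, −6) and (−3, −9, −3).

9√5

A direction vector is d = (−2, −6, 3).
AP = (−4, −3, 24); AP·d = 98, |AP|² = 601, |d|² = 49.
distance² = |AP|² − (AP·d)²/|d|² = 601 − 9604/49 = 405, so the distance is 9√5.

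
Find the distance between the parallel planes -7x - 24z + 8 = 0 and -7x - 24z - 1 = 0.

9/25

Both planes have normal n = (-7, 0, -24), |n| = 25. Any point on the first plane is at distance |1 − (-8)|/|n| = 9/25 from the second.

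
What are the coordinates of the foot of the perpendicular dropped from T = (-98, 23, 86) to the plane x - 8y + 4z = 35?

n = (1, -8, 4), |n|² = 81, and n·T − 35 = 27.
t = 27/81 = 1/3, so the foot is T − t·n = (-98, 23, 86) − (1/3)·(1, -8, 4) = (-295/3, 77/3, 254/3).

(-295/3, 77/3, 254/3)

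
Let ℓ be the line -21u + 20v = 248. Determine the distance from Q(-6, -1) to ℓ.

The normal to the line is n = (-21, 20) with |n| = 29.
|n·Q − 248| = |106 − 248| = 142, so the distance is 142/29.

142/29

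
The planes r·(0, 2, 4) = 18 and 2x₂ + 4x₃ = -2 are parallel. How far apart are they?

2√5

Both planes have normal n = (0, 2, 4), |n| = 2√5. Any point on the first plane is at distance |(-2) − 18|/|n| = 20/(2√5) = 2√5 from the second.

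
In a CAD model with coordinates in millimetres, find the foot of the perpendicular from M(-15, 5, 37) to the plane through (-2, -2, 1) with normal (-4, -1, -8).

The perpendicular from M has direction n = (-4, -1, -8): r = (-15, 5, 37) + t(-4, -1, -8).
Substitute into the plane: n·(M + tn) = 2 gives -241 + 81t = 2, so t = 3.
Foot = (-15, 5, 37) + 3·(-4, -1, -8) = (-27, 2, 13).

(-27, 2, 13)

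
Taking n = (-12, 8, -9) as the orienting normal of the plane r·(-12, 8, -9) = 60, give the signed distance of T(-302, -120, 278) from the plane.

n·T − 60 = 102.
|n| = 17, so the signed distance is 102/17 = 6.

6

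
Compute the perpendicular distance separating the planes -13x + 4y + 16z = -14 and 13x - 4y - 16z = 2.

Divide the second equation by -1 to match normals: -13x + 4y + 16z = -2.
Both planes have normal n = (-13, 4, 16), |n| = 21. Any point on the first plane is at distance |(-2) − (-14)|/|n| = 12/21 = 4/7 from the second.

4/7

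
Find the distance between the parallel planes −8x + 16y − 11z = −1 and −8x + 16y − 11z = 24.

25/21

Both planes have normal n = (−8, 16, −11), |n| = 21. Any point on the first plane is at distance |24 − (-1)|/|n| = 25/21 from the second.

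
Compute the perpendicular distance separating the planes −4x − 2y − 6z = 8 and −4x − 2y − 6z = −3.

Both planes have normal n = (−4, −2, −6), |n| = 2√14. Any point on the first plane is at distance |(-3) − 8|/|n| = 11/(2√14) from the second.

11/(2√14)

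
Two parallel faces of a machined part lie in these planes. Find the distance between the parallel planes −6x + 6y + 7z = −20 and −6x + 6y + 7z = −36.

16/11

Both planes have normal n = (−6, 6, 7), |n| = 11. Any point on the first plane is at distance |(-36) − (-20)|/|n| = 16/11 from the second.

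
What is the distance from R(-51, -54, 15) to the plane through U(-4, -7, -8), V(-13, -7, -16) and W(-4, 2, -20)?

UV = (-9, 0, -8) and UW = (0, 9, -12), so a normal is n = UV × UW = (72, -108, -81).
n = (72, -108, -81); n·P − 1116 = -171; |n| = 153; distance = 171/153 = 19/17.

19/17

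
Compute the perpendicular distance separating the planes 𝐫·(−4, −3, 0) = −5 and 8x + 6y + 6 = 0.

Divide the second equation by -2 to match normals: −4x − 3y = 3.
Both planes have normal n = (−4, −3, 0), |n| = 5. Any point on the first plane is at distance |3 − (-5)|/|n| = 8/5 from the second.

8/5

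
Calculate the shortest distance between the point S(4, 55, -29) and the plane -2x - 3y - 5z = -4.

n = (-2, -3, -5); n·P − (-4) = -24; |n| = √38; distance = 24/√38.

12√38/19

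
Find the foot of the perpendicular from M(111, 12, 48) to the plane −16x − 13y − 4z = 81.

The perpendicular from M has direction n = (−16, −13, −4): r = (111, 12, 48) + λ(−16, −13, −4).
Substitute into the plane: n·(M + λn) = 81 gives -2124 + 441λ = 81, so λ = 5.
Foot = (111, 12, 48) + 5·(−16, −13, −4) = (31, −53, 28).

(31, -53, 28)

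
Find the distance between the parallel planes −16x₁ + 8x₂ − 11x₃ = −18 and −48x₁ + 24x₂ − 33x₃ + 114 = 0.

20/21

Divide the second equation by 3 to match normals: −16x₁ + 8x₂ − 11x₃ = -38.
Both planes have normal n = (−16, 8, −11), |n| = 21. Any point on the first plane is at distance |(-38) − (-18)|/|n| = 20/21 from the second.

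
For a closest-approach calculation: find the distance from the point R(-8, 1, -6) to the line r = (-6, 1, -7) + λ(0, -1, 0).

√5

Direction vector d = (0, -1, 0).
AP = (-2, 0, 1), and AP × d = (1, 0, 2).
|AP × d|² = 5 and |d|² = 1, so the distance is √5.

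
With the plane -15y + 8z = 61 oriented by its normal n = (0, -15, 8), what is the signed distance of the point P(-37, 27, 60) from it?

14/17

n·P − 61 = 14.
|n| = 17, so the signed distance is 14/17.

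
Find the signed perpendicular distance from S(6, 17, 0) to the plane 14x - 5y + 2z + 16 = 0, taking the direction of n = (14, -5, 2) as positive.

n·S − (-16) = 15.
|n| = 15, so the signed distance is 15/15 = 1.

1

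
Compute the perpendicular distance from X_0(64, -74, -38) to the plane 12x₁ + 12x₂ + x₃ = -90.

4

n = (12, 12, 1); n·P − (-90) = -68; |n| = 17; distance = 68/17 = 4.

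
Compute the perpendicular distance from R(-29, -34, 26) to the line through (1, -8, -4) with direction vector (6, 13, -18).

6√10

Direction vector d = (6, 13, -18).
AP = (-30, -26, 30), and AP × d = (78, -360, -234).
|AP × d|² = 190440 and |d|² = 529, so the distance is √(190440/529) = √360 = 6√10.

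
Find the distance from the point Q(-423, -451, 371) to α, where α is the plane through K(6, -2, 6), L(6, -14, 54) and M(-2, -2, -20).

7

KL = (0, -12, 48) and KM = (-8, 0, -26), so a normal is n = KL × KM = (312, -384, -96).
Then n·(-423, -451, 371) - 2064 = 3528.
|n| = √(97344 + 147456 + 9216) = 504, so the distance is |3528|/504 = 7.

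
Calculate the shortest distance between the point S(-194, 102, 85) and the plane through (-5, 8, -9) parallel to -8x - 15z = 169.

6

Parallel planes share the normal n = (-8, 0, -15); since (-5, 8, -9) lies on the plane, its equation is -8x - 15z = 175.
d = |(-8)·(-194) + (-15)·85 − 175| / √(64 + 0 + 225) = |102| / 17 = 6.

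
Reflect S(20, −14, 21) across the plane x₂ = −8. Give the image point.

n = (0, 1, 0), |n|² = 1, n·S − (-8) = -6, so t = -6/1 = -6.
Foot F = S − (-6)·n = (20, −8, 21); the reflection is 2F − S = (20, −2, 21).

(20, -2, 21)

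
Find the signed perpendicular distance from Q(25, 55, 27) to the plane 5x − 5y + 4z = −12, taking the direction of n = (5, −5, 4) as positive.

n·Q − (-12) = -30.
|n| = √66, so the signed distance is -30/√66.

-30/√66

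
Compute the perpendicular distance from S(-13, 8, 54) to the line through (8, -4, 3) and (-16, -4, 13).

A direction vector is d = (-24, 0, 10).
AP = (-21, 12, 51), and AP × d = (120, -1014, 288).
|AP × d|² = 1125540 and |d|² = 676, so the distance is √(1125540/676) = √1665 = 3√185.

3√185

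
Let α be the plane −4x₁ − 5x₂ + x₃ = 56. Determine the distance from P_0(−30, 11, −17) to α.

Normal vector n = (−4, −5, 1), and n·(−30, 11, −17) − 56 = −8.
|n| = √(16 + 25 + 1) = √42, so the distance is |-8|/√42 = 4√42/21.

8/√42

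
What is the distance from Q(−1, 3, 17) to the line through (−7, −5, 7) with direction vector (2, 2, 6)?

Direction vector d = (2, 2, 6).
AP = (6, 8, 10), and AP × d = (28, −16, −4).
|AP × d|² = 1056 and |d|² = 44, so the distance is √(1056/44) = √24 = 2√6.

2√6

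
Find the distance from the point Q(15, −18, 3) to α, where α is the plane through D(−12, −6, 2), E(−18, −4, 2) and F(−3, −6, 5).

DE = (−6, 2, 0) and DF = (9, 0, 3), so a normal is n = DE × DF = (6, 18, −18).
d = |6·15 + 18·(-18) + (-18)·3 − (-216)| / √(36 + 324 + 324) = |-72| / (6√19) = 12/√19.

12√19/19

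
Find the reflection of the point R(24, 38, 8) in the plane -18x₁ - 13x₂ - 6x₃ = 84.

With n = (-18, -13, -6), the signed offset is (n·R − 84)/|n|² = -1058/529 = -2.
R' = R − 2t·n = (24, 38, 8) − (-4)·(-18, -13, -6) = (-48, -14, -16).

(-48, -14, -16)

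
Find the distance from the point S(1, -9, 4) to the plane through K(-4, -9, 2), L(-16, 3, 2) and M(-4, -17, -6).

KL = (-12, 12, 0) and KM = (0, -8, -8), so a normal is n = KL × KM = (-96, -96, 96).
Then n·(1, -9, 4) - 1440 = -288.
|n| = √(9216 + 9216 + 9216) = 96√3, so the distance is |-288|/(96√3) = √3.

√3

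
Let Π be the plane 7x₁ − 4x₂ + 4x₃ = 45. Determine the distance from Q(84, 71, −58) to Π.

3

d = |7·84 + (-4)·71 + 4·(-58) − 45| / √(49 + 16 + 16) = |27| / 9 = 3.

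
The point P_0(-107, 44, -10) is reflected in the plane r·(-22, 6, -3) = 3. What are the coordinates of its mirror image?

(113, -16, 20)

n = (-22, 6, -3), |n|² = 529, n·P_0 − 3 = 2645, so t = 2645/529 = 5.
Foot F = P_0 − 5·n = (3, 14, 5); the reflection is 2F − P_0 = (113, -16, 20).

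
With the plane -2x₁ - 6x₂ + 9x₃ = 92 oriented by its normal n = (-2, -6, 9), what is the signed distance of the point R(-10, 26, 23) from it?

-21/11

n·R − 92 = -21.
|n| = 11, so the signed distance is -21/11.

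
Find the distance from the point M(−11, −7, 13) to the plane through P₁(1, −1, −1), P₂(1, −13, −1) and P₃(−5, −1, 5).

P₁P₂ = (0, −12, 0) and P₁P₃ = (−6, 0, 6), so a normal is n = P₁P₂ × P₁P₃ = (−72, 0, −72).
Then n·(−11, −7, 13) − 0 = −144.
|n| = √(5184 + 0 + 5184) = 72√2, so the distance is |-144|/(72√2) = √2.

√2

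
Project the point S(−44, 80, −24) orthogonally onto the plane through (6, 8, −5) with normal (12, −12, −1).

n = (12, −12, −1), |n|² = 289, and n·S − (-19) = -1445.
t = -1445/289 = -5, so the foot is S − t·n = (−44, 80, −24) − (-5)·(12, −12, −1) = (16, 20, −29).

(16, 20, -29)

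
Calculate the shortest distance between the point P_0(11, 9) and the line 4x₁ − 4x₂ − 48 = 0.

5√2

The normal to the line is n = (4, −4) with |n| = 4√2.
|n·P_0 − 48| = |8 − 48| = 40, so the distance is 40/(4√2) = 5√2.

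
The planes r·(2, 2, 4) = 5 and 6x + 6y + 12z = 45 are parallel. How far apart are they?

5/√6

Divide the second equation by 3 to match normals: 2x + 2y + 4z = 15.
Both planes have normal n = (2, 2, 4), |n| = 2√6. Any point on the first plane is at distance |15 − 5|/|n| = 10/(2√6) = 5√6/6 from the second.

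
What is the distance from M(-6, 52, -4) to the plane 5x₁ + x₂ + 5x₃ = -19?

7√51/17

n = (5, 1, 5); n·P − (-19) = 21; |n| = √51; distance = 21/√51.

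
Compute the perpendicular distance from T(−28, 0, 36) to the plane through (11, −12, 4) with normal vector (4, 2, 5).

28√5/15

The plane has equation n·(r − (11, −12, 4)) = 0, i.e. n·r = 40.
d = |4·(-28) + 2·0 + 5·36 − 40| / √(16 + 4 + 25) = |28| / (3√5) = 28√5/15.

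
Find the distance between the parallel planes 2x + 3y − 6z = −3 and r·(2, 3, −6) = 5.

With common normal n = (2, 3, −6) (|n| = 7), the distance is |(-3) − 5|/|n| = 8/7.

8/7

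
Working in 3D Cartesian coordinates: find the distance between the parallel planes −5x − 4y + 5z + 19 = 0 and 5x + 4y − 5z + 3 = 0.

Divide the second equation by -1 to match normals: −5x − 4y + 5z = 3.
With common normal n = (−5, −4, 5) (|n| = √66), the distance is |(-19) − 3|/|n| = 22/√66 = √66/3.

√66/3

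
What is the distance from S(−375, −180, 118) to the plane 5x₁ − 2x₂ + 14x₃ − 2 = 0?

9

n = (5, −2, 14); n·P − 2 = 135; |n| = 15; distance = 135/15 = 9.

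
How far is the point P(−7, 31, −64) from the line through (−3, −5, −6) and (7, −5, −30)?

2√493

A direction vector is d = (10, 0, −24).
AP = (−4, 36, −58), and AP × d = (−864, −676, −360).
|AP × d|² = 1333072 and |d|² = 676, so the distance is √(1333072/676) = √1972 = 2√493.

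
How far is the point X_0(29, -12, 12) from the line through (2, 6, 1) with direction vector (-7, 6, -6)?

Direction vector d = (-7, 6, -6).
AP = (27, -18, 11), and AP × d = (42, 85, 36).
|AP × d|² = 10285 and |d|² = 121, so the distance is √(10285/121) = √85.

√85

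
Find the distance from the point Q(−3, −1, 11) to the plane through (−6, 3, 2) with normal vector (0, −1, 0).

The plane has equation n·(r − (−6, 3, 2)) = 0, i.e. n·r = -3.
d = |(-1)·(-1) − (-3)| / √(0 + 1 + 0) = |4| / 1 = 4.

4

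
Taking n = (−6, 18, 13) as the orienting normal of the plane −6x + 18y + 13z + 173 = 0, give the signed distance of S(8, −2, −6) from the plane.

n·S − (-173) = 11.
|n| = 23, so the signed distance is 11/23.

11/23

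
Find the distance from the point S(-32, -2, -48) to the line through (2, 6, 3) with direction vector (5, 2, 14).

√221

Direction vector d = (5, 2, 14).
AP = (-34, -8, -51), and AP × d = (-10, 221, -28).
|AP × d|² = 49725 and |d|² = 225, so the distance is √(49725/225) = √221.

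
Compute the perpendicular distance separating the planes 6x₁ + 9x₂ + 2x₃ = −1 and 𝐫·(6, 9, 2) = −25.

Both planes have normal n = (6, 9, 2), |n| = 11. Any point on the first plane is at distance |(-25) − (-1)|/|n| = 24/11 from the second.

24/11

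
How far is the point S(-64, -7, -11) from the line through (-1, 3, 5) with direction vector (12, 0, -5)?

√1621

Direction vector d = (12, 0, -5).
AP = (-63, -10, -16); AP·d = -676, |AP|² = 4325, |d|² = 169.
distance² = |AP|² − (AP·d)²/|d|² = 4325 − 456976/169 = 1621, so the distance is √1621.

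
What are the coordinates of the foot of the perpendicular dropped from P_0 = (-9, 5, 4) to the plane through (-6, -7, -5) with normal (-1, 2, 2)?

The perpendicular from P_0 has direction n = (-1, 2, 2): r = (-9, 5, 4) + λ(-1, 2, 2).
Substitute into the plane: n·(P_0 + λn) = -18 gives 27 + 9λ = -18, so λ = -5.
Foot = (-9, 5, 4) + (-5)·(-1, 2, 2) = (-4, -5, -6).

(-4, -5, -6)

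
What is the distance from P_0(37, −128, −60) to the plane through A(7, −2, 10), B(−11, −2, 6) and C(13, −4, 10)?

6

AB = (−18, 0, −4) and AC = (6, −2, 0), so a normal is n = AB × AC = (−8, −24, 36).
n = (−8, −24, 36); n·P − 352 = 264; |n| = 44; distance = 264/44 = 6.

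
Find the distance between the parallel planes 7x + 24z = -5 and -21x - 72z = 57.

Divide the second equation by -3 to match normals: 7x + 24z = -19.
Both planes have normal n = (7, 0, 24), |n| = 25. Any point on the first plane is at distance |(-19) − (-5)|/|n| = 14/25 from the second.

14/25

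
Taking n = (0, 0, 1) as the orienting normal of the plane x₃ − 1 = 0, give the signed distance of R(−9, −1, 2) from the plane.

n·R − 1 = 1.
|n| = 1, so the signed distance is 1/1 = 1.

1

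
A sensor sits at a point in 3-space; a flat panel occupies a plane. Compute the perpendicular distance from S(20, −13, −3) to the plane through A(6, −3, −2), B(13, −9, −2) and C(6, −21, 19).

AB = (7, −6, 0) and AC = (0, −18, 21), so a normal is n = AB × AC = (−126, −147, −126).
Then n·(20, −13, −3) − (−63) = −168.
|n| = √(15876 + 21609 + 15876) = 231, so the distance is |-168|/231 = 8/11.

8/11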